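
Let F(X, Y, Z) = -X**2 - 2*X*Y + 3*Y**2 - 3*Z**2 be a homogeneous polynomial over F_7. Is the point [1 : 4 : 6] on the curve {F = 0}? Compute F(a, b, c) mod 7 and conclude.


F(1,4,6) ≡ 1 (mod 7); P is NOT on the curve.

Evaluate F(1, 4, 6) term-by-term (mod 7).
  -X**2 ↦ -1·1·1·1 = -1
  -2*X*Y ↦ -2·1·4·1 = -8
  3*Y**2 ↦ 3·1·16·1 = 48
  -3*Z**2 ↦ -3·1·1·36 = -108
Sum: F(1, 4, 6) = (-1) + (-8) + (48) + (-108) = -69.
Reducing mod 7: -69 ≡ 1 (mod 7).
Since F(a, b, c) ≡ 1 ≠ 0 (mod 7), P does NOT lie on the curve.


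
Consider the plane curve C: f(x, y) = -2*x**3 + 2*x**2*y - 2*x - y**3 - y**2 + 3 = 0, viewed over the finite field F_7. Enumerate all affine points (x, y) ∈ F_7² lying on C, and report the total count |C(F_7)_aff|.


Affine F_7-points: {(0, 4), (0, 5), (4, 0), (6, 0), (6, 1), (6, 5)}; count = 6.

For each of the 49 pairs (x, y) ∈ F_7², evaluate f(x, y) mod 7. Record the zeros.
  x = 0: [0↦3, 1↦1, 2↦5, 3↦2, 4↦0, 5↦0, 6↦3]  zeros at y ∈ {4, 5}
  x = 1: [0↦6, 1↦6, 2↦5, 3↦4, 4↦4, 5↦6, 6↦4]  zeros at y ∈ ∅
  x = 2: [0↦4, 1↦3, 2↦1, 3↦6, 4↦5, 5↦6, 6↦3]  zeros at y ∈ ∅
  x = 3: [0↦6, 1↦1, 2↦2, 3↦3, 4↦5, 5↦2, 6↦2]  zeros at y ∈ ∅
  x = 4: [0↦0, 1↦2, 2↦3, 3↦4, 4↦6, 5↦3, 6↦3]  zeros at y ∈ {0}
  x = 5: [0↦2, 1↦1, 2↦6, 3↦4, 4↦3, 5↦4, 6↦1]  zeros at y ∈ ∅
  x = 6: [0↦0, 1↦0, 2↦6, 3↦5, 4↦5, 5↦0, 6↦5]  zeros at y ∈ {0, 1, 5}
Collecting zeros: affine points = {(0, 4), (0, 5), (4, 0), (6, 0), (6, 1), (6, 5)}.
Total count |C(F_7)_aff| = 6.


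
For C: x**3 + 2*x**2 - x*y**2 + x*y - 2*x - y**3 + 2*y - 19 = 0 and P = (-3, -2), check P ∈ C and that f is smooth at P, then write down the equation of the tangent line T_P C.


Tangent line at P: 7*x - 25*y - 29 = 0.

Step 1: f(-3, -2) = 0, so P lies on C.
Step 2: partial derivatives
  f_x(x, y) = 3*x**2 + 4*x - y**2 + y - 2, f_y(x, y) = -2*x*y + x - 3*y**2 + 2.
  f_x(P) = 7, f_y(P) = -25 (gradient nonzero, so P is smooth).
Step 3: tangent line at P: 7·(x − -3) + -25·(y − -2) = 0.
Expanding: 7*x - 25*y - 29 = 0.


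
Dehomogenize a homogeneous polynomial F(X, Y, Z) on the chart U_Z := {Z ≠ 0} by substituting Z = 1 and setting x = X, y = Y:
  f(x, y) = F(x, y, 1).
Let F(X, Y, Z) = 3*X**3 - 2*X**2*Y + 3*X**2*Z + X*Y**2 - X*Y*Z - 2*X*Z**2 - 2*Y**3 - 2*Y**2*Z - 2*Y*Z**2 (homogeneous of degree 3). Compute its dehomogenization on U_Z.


f(x, y) = 3*x**3 - 2*x**2*y + 3*x**2 + x*y**2 - x*y - 2*x - 2*y**3 - 2*y**2 - 2*y

On U_Z we set Z = 1. Each monomial c·X^i·Y^j·Z^k in F becomes c·x^i·y^j·1^k = c·x^i·y^j.
Substituting Z = 1: F(X, Y, 1) = 3*x**3 - 2*x**2*y + 3*x**2 + x*y**2 - x*y - 2*x - 2*y**3 - 2*y**2 - 2*y.
Note: deg(f) ≤ deg(F) = 3; strict inequality happens when F is divisible by Z (lost terms).


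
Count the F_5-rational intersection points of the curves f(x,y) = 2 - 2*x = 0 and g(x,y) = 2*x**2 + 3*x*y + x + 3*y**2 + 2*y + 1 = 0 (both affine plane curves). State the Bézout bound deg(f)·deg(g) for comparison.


Common zeros: ∅; count = 0; Bézout bound = 2.

deg(f) = 1, deg(g) = 2, so Bézout bound = 2.
Scan x ∈ F_5. For each x, list the y ∈ F_5 with f(x, y) ≡ 0 and those with g(x, y) ≡ 0 (mod 5); the common zeros in that column are the intersection.
  x = 0: f ≡ 0 at y ∈ ∅; g ≡ 0 at y ∈ ∅; common: ∅.
  x = 1: f ≡ 0 at y ∈ {0, 1, 2, 3, 4}; g ≡ 0 at y ∈ ∅; common: ∅.
  x = 2: f ≡ 0 at y ∈ ∅; g ≡ 0 at y ∈ ∅; common: ∅.
  x = 3: f ≡ 0 at y ∈ ∅; g ≡ 0 at y ∈ ∅; common: ∅.
  x = 4: f ≡ 0 at y ∈ ∅; g ≡ 0 at y ∈ ∅; common: ∅.
Collecting: common zeros = ∅, so the count is 0.
Comparison with the Bézout bound: 0 ≤ 2 = deg(f)·deg(g), as expected for curves with no common component (the affine F_5-count falls short of the bound because intersections may lie at infinity, over extension fields, or carry multiplicity).


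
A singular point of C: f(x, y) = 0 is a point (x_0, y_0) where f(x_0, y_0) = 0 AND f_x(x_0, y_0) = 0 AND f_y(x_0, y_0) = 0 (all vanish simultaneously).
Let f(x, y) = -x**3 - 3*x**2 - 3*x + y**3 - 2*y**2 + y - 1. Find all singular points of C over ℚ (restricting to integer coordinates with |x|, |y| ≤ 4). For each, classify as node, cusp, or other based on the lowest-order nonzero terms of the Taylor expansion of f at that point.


Singular points: {(-1, 1)}; classification: cusp.

Compute partial derivatives:
  f_x = -3*x**2 - 6*x - 3.
  f_y = 3*y**2 - 4*y + 1.
Scan x_0 ∈ {−4, ..., 4}. For each x_0, f_y(x_0, y) is a polynomial in y; find its integer roots y ∈ {−4, ..., 4}, then test f_x and f at those candidates.
  x = -4: f_y(-4, y) = 3*y**2 - 4*y + 1; vanishes at y ∈ {1}. (-4, 1): f_x = -27 ≠ 0.
  x = -3: f_y(-3, y) = 3*y**2 - 4*y + 1; vanishes at y ∈ {1}. (-3, 1): f_x = -12 ≠ 0.
  x = -2: f_y(-2, y) = 3*y**2 - 4*y + 1; vanishes at y ∈ {1}. (-2, 1): f_x = -3 ≠ 0.
  x = -1: f_y(-1, y) = 3*y**2 - 4*y + 1; vanishes at y ∈ {1}. (-1, 1): f_x = 0, f = 0 — SINGULAR.
  x = 0: f_y(0, y) = 3*y**2 - 4*y + 1; vanishes at y ∈ {1}. (0, 1): f_x = -3 ≠ 0.
  x = 1: f_y(1, y) = 3*y**2 - 4*y + 1; vanishes at y ∈ {1}. (1, 1): f_x = -12 ≠ 0.
  x = 2: f_y(2, y) = 3*y**2 - 4*y + 1; vanishes at y ∈ {1}. (2, 1): f_x = -27 ≠ 0.
  x = 3: f_y(3, y) = 3*y**2 - 4*y + 1; vanishes at y ∈ {1}. (3, 1): f_x = -48 ≠ 0.
  x = 4: f_y(4, y) = 3*y**2 - 4*y + 1; vanishes at y ∈ {1}. (4, 1): f_x = -75 ≠ 0.
Only singular point on the grid: (-1, 1).
Classify: substitute x = -1 + u, y = 1 + v and expand: f = -u**3 + v**3 + v**2.
No constant or linear terms (consistent with a singular point). Quadratic part: v**2. Cubic part: -u**3 + v**3.
The quadratic part v**2 is a perfect square, so there is a single (double) tangent line v = 0, i.e. y = 1. Restricting the cubic part to that line (v = 0) leaves -u**3 ≠ 0, so f is not divisible by v and the branch is v² ≈ u**3 to lowest order — this is a cusp.
Classification: cusp.


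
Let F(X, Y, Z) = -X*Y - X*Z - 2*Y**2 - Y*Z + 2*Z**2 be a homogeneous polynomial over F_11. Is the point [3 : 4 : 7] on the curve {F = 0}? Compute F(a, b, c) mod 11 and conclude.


F(3,4,7) ≡ 5 (mod 11); P is NOT on the curve.

Evaluate F(3, 4, 7) term-by-term (mod 11).
  -X*Y ↦ -1·3·4·1 = -12
  -X*Z ↦ -1·3·1·7 = -21
  -2*Y**2 ↦ -2·1·16·1 = -32
  -Y*Z ↦ -1·1·4·7 = -28
  2*Z**2 ↦ 2·1·1·49 = 98
Sum: F(3, 4, 7) = (-12) + (-21) + (-32) + (-28) + (98) = 5.
Reducing mod 11: 5 ≡ 5 (mod 11).
Since F(a, b, c) ≡ 5 ≠ 0 (mod 11), P does NOT lie on the curve.


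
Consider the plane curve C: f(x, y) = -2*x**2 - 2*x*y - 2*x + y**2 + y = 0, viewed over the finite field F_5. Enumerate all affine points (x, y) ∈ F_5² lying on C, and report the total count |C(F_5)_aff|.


Affine F_5-points: {(0, 0), (0, 4), (3, 2), (3, 3), (4, 0), (4, 2)}; count = 6.

For each of the 25 pairs (x, y) ∈ F_5², evaluate f(x, y) mod 5. Record the zeros.
  x = 0: [0↦0, 1↦2, 2↦1, 3↦2, 4↦0]  zeros at y ∈ {0, 4}
  x = 1: [0↦1, 1↦1, 2↦3, 3↦2, 4↦3]  zeros at y ∈ ∅
  x = 2: [0↦3, 1↦1, 2↦1, 3↦3, 4↦2]  zeros at y ∈ ∅
  x = 3: [0↦1, 1↦2, 2↦0, 3↦0, 4↦2]  zeros at y ∈ {2, 3}
  x = 4: [0↦0, 1↦4, 2↦0, 3↦3, 4↦3]  zeros at y ∈ {0, 2}
Collecting zeros: affine points = {(0, 0), (0, 4), (3, 2), (3, 3), (4, 0), (4, 2)}.
Total count |C(F_5)_aff| = 6.


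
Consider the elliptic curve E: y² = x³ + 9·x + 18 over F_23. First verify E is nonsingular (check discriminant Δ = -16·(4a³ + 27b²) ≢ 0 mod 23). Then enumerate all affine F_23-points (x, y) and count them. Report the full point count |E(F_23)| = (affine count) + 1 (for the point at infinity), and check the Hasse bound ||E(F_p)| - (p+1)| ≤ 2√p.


Affine points = {(0, 8), (0, 15), (3, 7), (3, 16), (4, 7), (4, 16), (5, 2), (5, 21), (6, 9), (6, 14), (8, 2), (8, 21), (9, 0), (10, 2), (10, 21), (13, 3), (13, 20), (14, 6), (14, 17), (15, 3), (15, 20), (16, 7), (16, 16), (17, 1), (17, 22), (18, 3), (18, 20), (22, 10), (22, 13)}; affine count = 29; |E(F_23)| = 30.

Discriminant check: Δ ∝ 4a³ + 27b² = 4·9³ + 27·18² = 4·729 + 27·324 ≡ 3 (mod 23). Nonzero ⇒ E is nonsingular.
For each x ∈ F_23, compute rhs = x³ + 9·x + 18 mod 23, then count y ∈ F_23 with y² ≡ rhs.
  x = 0: rhs = 18, matching y values: 8, 15 (2 points).
  x = 1: rhs = 5, matching y values: none (0 points).
  x = 2: rhs = 21, matching y values: none (0 points).
  x = 3: rhs = 3, matching y values: 7, 16 (2 points).
  x = 4: rhs = 3, matching y values: 7, 16 (2 points).
  x = 5: rhs = 4, matching y values: 2, 21 (2 points).
  x = 6: rhs = 12, matching y values: 9, 14 (2 points).
  x = 7: rhs = 10, matching y values: none (0 points).
  x = 8: rhs = 4, matching y values: 2, 21 (2 points).
  x = 9: rhs = 0, matching y values: 0 (1 points).
  x = 10: rhs = 4, matching y values: 2, 21 (2 points).
  x = 11: rhs = 22, matching y values: none (0 points).
  x = 12: rhs = 14, matching y values: none (0 points).
  x = 13: rhs = 9, matching y values: 3, 20 (2 points).
  x = 14: rhs = 13, matching y values: 6, 17 (2 points).
  x = 15: rhs = 9, matching y values: 3, 20 (2 points).
  x = 16: rhs = 3, matching y values: 7, 16 (2 points).
  x = 17: rhs = 1, matching y values: 1, 22 (2 points).
  x = 18: rhs = 9, matching y values: 3, 20 (2 points).
  x = 19: rhs = 10, matching y values: none (0 points).
  x = 20: rhs = 10, matching y values: none (0 points).
  x = 21: rhs = 15, matching y values: none (0 points).
  x = 22: rhs = 8, matching y values: 10, 13 (2 points).
Total affine count: 29.
Full point count |E(F_23)| = 29 + 1 = 30.
Hasse bound: |30 − (23+1)| = |6| = 6 ≤ 2√23 ≈ 9.5917 ✓.


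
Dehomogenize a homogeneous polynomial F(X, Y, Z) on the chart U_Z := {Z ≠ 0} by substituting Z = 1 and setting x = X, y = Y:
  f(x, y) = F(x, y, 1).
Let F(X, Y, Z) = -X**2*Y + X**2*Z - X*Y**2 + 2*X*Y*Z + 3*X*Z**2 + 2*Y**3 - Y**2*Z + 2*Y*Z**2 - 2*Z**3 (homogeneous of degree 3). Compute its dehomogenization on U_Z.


f(x, y) = -x**2*y + x**2 - x*y**2 + 2*x*y + 3*x + 2*y**3 - y**2 + 2*y - 2

On U_Z we set Z = 1. Each monomial c·X^i·Y^j·Z^k in F becomes c·x^i·y^j·1^k = c·x^i·y^j.
Substituting Z = 1: F(X, Y, 1) = -x**2*y + x**2 - x*y**2 + 2*x*y + 3*x + 2*y**3 - y**2 + 2*y - 2.
Note: deg(f) ≤ deg(F) = 3; strict inequality happens when F is divisible by Z (lost terms).


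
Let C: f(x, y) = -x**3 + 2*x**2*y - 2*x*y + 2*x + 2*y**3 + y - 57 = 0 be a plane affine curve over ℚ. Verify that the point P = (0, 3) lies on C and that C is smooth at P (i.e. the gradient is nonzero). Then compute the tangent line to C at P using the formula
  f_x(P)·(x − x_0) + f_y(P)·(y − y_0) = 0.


Tangent line at P: -4*x + 55*y - 165 = 0.

Step 1: f(0, 3) = 0, so P lies on C.
Step 2: partial derivatives
  f_x(x, y) = -3*x**2 + 4*x*y - 2*y + 2, f_y(x, y) = 2*x**2 - 2*x + 6*y**2 + 1.
  f_x(P) = -4, f_y(P) = 55 (gradient nonzero, so P is smooth).
Step 3: tangent line at P: -4·(x − 0) + 55·(y − 3) = 0.
Expanding: -4*x + 55*y - 165 = 0.


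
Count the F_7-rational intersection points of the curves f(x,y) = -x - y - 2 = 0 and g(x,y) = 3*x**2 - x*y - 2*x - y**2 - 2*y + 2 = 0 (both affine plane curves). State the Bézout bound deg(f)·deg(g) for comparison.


Common zeros: {(4, 1), (6, 6)}; count = 2; Bézout bound = 2.

deg(f) = 1, deg(g) = 2, so Bézout bound = 2.
Scan x ∈ F_7. For each x, list the y ∈ F_7 with f(x, y) ≡ 0 and those with g(x, y) ≡ 0 (mod 7); the common zeros in that column are the intersection.
  x = 0: f ≡ 0 at y ∈ {5}; g ≡ 0 at y ∈ ∅; common: ∅.
  x = 1: f ≡ 0 at y ∈ {4}; g ≡ 0 at y ∈ {2}; common: ∅.
  x = 2: f ≡ 0 at y ∈ {3}; g ≡ 0 at y ∈ {5}; common: ∅.
  x = 3: f ≡ 0 at y ∈ {2}; g ≡ 0 at y ∈ ∅; common: ∅.
  x = 4: f ≡ 0 at y ∈ {1}; g ≡ 0 at y ∈ {0, 1}; common: {1}.
  x = 5: f ≡ 0 at y ∈ {0}; g ≡ 0 at y ∈ {2, 5}; common: ∅.
  x = 6: f ≡ 0 at y ∈ {6}; g ≡ 0 at y ∈ {0, 6}; common: {6}.
Collecting: common zeros = {(4, 1), (6, 6)}, so the count is 2.
Comparison with the Bézout bound: 2 ≤ 2 = deg(f)·deg(g), as expected for curves with no common component (the bound is attained).


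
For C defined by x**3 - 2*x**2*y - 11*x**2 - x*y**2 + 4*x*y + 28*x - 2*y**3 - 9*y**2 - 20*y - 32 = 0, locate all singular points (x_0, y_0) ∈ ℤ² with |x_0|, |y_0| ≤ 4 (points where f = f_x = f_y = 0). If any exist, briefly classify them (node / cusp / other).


Singular points: {(2, -2)}; classification: node.

Compute partial derivatives:
  f_x = 3*x**2 - 4*x*y - 22*x - y**2 + 4*y + 28.
  f_y = -2*x**2 - 2*x*y + 4*x - 6*y**2 - 18*y - 20.
Scan x_0 ∈ {−4, ..., 4}. For each x_0, f_y(x_0, y) is a polynomial in y; find its integer roots y ∈ {−4, ..., 4}, then test f_x and f at those candidates.
  x = -4: f_y(-4, y) = -6*y**2 - 10*y - 68; no integer root y with |y| ≤ 4.
  x = -3: f_y(-3, y) = -6*y**2 - 12*y - 50; no integer root y with |y| ≤ 4.
  x = -2: f_y(-2, y) = -6*y**2 - 14*y - 36; no integer root y with |y| ≤ 4.
  x = -1: f_y(-1, y) = -6*y**2 - 16*y - 26; no integer root y with |y| ≤ 4.
  x = 0: f_y(0, y) = -6*y**2 - 18*y - 20; no integer root y with |y| ≤ 4.
  x = 1: f_y(1, y) = -6*y**2 - 20*y - 18; no integer root y with |y| ≤ 4.
  x = 2: f_y(2, y) = -6*y**2 - 22*y - 20; vanishes at y ∈ {-2}. (2, -2): f_x = 0, f = 0 — SINGULAR.
  x = 3: f_y(3, y) = -6*y**2 - 24*y - 26; no integer root y with |y| ≤ 4.
  x = 4: f_y(4, y) = -6*y**2 - 26*y - 36; no integer root y with |y| ≤ 4.
Only singular point on the grid: (2, -2).
Classify: substitute x = 2 + u, y = -2 + v and expand: f = u**3 - 2*u**2*v - u**2 - u*v**2 - 2*v**3 + v**2.
No constant or linear terms (consistent with a singular point). Quadratic part: -u**2 + v**2. Cubic part: u**3 - 2*u**2*v - u*v**2 - 2*v**3.
The quadratic part v**2 - u**2 = (v − u)(v + u) splits into two distinct linear factors, so there are two distinct tangent lines y − -2 = ±(x − 2) — this is a node (ordinary double point).
Classification: node.


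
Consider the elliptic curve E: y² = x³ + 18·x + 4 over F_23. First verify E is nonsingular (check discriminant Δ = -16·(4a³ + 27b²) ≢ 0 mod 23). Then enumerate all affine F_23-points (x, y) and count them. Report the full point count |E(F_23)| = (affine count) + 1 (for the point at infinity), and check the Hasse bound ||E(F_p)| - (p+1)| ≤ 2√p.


Affine points = {(0, 2), (0, 21), (1, 0), (2, 5), (2, 18), (3, 4), (3, 19), (4, 5), (4, 18), (5, 9), (5, 14), (6, 11), (6, 12), (7, 6), (7, 17), (8, 4), (8, 19), (12, 4), (12, 19), (16, 8), (16, 15), (17, 5), (17, 18), (19, 11), (19, 12), (21, 11), (21, 12), (22, 10), (22, 13)}; affine count = 29; |E(F_23)| = 30.

Discriminant check: Δ ∝ 4a³ + 27b² = 4·18³ + 27·4² = 4·5832 + 27·16 ≡ 1 (mod 23). Nonzero ⇒ E is nonsingular.
For each x ∈ F_23, compute rhs = x³ + 18·x + 4 mod 23, then count y ∈ F_23 with y² ≡ rhs.
  x = 0: rhs = 4, matching y values: 2, 21 (2 points).
  x = 1: rhs = 0, matching y values: 0 (1 points).
  x = 2: rhs = 2, matching y values: 5, 18 (2 points).
  x = 3: rhs = 16, matching y values: 4, 19 (2 points).
  x = 4: rhs = 2, matching y values: 5, 18 (2 points).
  x = 5: rhs = 12, matching y values: 9, 14 (2 points).
  x = 6: rhs = 6, matching y values: 11, 12 (2 points).
  x = 7: rhs = 13, matching y values: 6, 17 (2 points).
  x = 8: rhs = 16, matching y values: 4, 19 (2 points).
  x = 9: rhs = 21, matching y values: none (0 points).
  x = 10: rhs = 11, matching y values: none (0 points).
  x = 11: rhs = 15, matching y values: none (0 points).
  x = 12: rhs = 16, matching y values: 4, 19 (2 points).
  x = 13: rhs = 20, matching y values: none (0 points).
  x = 14: rhs = 10, matching y values: none (0 points).
  x = 15: rhs = 15, matching y values: none (0 points).
  x = 16: rhs = 18, matching y values: 8, 15 (2 points).
  x = 17: rhs = 2, matching y values: 5, 18 (2 points).
  x = 18: rhs = 19, matching y values: none (0 points).
  x = 19: rhs = 6, matching y values: 11, 12 (2 points).
  x = 20: rhs = 15, matching y values: none (0 points).
  x = 21: rhs = 6, matching y values: 11, 12 (2 points).
  x = 22: rhs = 8, matching y values: 10, 13 (2 points).
Total affine count: 29.
Full point count |E(F_23)| = 29 + 1 = 30.
Hasse bound: |30 − (23+1)| = |6| = 6 ≤ 2√23 ≈ 9.5917 ✓.


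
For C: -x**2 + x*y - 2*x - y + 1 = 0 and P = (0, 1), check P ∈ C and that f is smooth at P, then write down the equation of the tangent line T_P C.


Tangent line at P: -x - y + 1 = 0.

Step 1: f(0, 1) = 0, so P lies on C.
Step 2: partial derivatives
  f_x(x, y) = -2*x + y - 2, f_y(x, y) = x - 1.
  f_x(P) = -1, f_y(P) = -1 (gradient nonzero, so P is smooth).
Step 3: tangent line at P: -1·(x − 0) + -1·(y − 1) = 0.
Expanding: -x - y + 1 = 0.


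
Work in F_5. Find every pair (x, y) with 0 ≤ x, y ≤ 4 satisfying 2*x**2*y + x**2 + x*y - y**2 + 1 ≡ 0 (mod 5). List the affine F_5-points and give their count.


Affine F_5-points: {(0, 1), (0, 4), (2, 0), (3, 0), (3, 1), (4, 2), (4, 4)}; count = 7.

For each of the 25 pairs (x, y) ∈ F_5², evaluate f(x, y) mod 5. Record the zeros.
  x = 0: [0↦1, 1↦0, 2↦2, 3↦2, 4↦0]  zeros at y ∈ {1, 4}
  x = 1: [0↦2, 1↦4, 2↦4, 3↦2, 4↦3]  zeros at y ∈ ∅
  x = 2: [0↦0, 1↦4, 2↦1, 3↦1, 4↦4]  zeros at y ∈ {0}
  x = 3: [0↦0, 1↦0, 2↦3, 3↦4, 4↦3]  zeros at y ∈ {0, 1}
  x = 4: [0↦2, 1↦2, 2↦0, 3↦1, 4↦0]  zeros at y ∈ {2, 4}
Collecting zeros: affine points = {(0, 1), (0, 4), (2, 0), (3, 0), (3, 1), (4, 2), (4, 4)}.
Total count |C(F_5)_aff| = 7.


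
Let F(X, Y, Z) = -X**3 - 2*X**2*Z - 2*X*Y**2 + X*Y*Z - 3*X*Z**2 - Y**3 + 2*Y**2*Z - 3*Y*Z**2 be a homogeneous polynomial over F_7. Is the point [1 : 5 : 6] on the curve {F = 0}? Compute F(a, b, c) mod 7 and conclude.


F(1,5,6) ≡ 5 (mod 7); P is NOT on the curve.

Evaluate F(1, 5, 6) term-by-term (mod 7).
  -X**3 ↦ -1·1·1·1 = -1
  -2*X**2*Z ↦ -2·1·1·6 = -12
  -2*X*Y**2 ↦ -2·1·25·1 = -50
  X*Y*Z ↦ 1·1·5·6 = 30
  -3*X*Z**2 ↦ -3·1·1·36 = -108
  -Y**3 ↦ -1·1·125·1 = -125
  2*Y**2*Z ↦ 2·1·25·6 = 300
  -3*Y*Z**2 ↦ -3·1·5·36 = -540
Sum: F(1, 5, 6) = (-1) + (-12) + (-50) + (30) + (-108) + (-125) + (300) + (-540) = -506.
Reducing mod 7: -506 ≡ 5 (mod 7).
Since F(a, b, c) ≡ 5 ≠ 0 (mod 7), P does NOT lie on the curve.


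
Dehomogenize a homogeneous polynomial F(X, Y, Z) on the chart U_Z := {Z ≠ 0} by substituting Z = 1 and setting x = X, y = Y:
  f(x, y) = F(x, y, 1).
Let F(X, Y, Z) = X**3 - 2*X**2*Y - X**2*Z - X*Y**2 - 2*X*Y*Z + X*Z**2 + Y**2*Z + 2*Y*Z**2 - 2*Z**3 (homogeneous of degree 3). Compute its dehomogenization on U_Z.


f(x, y) = x**3 - 2*x**2*y - x**2 - x*y**2 - 2*x*y + x + y**2 + 2*y - 2

On U_Z we set Z = 1. Each monomial c·X^i·Y^j·Z^k in F becomes c·x^i·y^j·1^k = c·x^i·y^j.
Substituting Z = 1: F(X, Y, 1) = x**3 - 2*x**2*y - x**2 - x*y**2 - 2*x*y + x + y**2 + 2*y - 2.
Note: deg(f) ≤ deg(F) = 3; strict inequality happens when F is divisible by Z (lost terms).


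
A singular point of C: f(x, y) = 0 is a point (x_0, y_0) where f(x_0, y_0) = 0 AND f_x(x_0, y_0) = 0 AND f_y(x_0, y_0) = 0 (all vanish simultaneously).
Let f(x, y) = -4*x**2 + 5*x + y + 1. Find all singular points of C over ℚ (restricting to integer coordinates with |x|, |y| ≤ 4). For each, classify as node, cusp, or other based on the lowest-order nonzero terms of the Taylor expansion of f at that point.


No singular points in the scanned grid; C is smooth there.

Compute partial derivatives:
  f_x = 5 - 8*x.
  f_y = 1.
f_y = 1 is a nonzero constant, so f_y never vanishes: no point (x, y) can satisfy f = f_x = f_y = 0. In particular no (x, y) ∈ {−4, ..., 4}² is singular; the curve is smooth.


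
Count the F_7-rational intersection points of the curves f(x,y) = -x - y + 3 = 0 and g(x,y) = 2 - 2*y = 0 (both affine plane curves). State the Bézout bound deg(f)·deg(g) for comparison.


Common zeros: {(2, 1)}; count = 1; Bézout bound = 1.

deg(f) = 1, deg(g) = 1, so Bézout bound = 1.
Scan x ∈ F_7. For each x, list the y ∈ F_7 with f(x, y) ≡ 0 and those with g(x, y) ≡ 0 (mod 7); the common zeros in that column are the intersection.
  x = 0: f ≡ 0 at y ∈ {3}; g ≡ 0 at y ∈ {1}; common: ∅.
  x = 1: f ≡ 0 at y ∈ {2}; g ≡ 0 at y ∈ {1}; common: ∅.
  x = 2: f ≡ 0 at y ∈ {1}; g ≡ 0 at y ∈ {1}; common: {1}.
  x = 3: f ≡ 0 at y ∈ {0}; g ≡ 0 at y ∈ {1}; common: ∅.
  x = 4: f ≡ 0 at y ∈ {6}; g ≡ 0 at y ∈ {1}; common: ∅.
  x = 5: f ≡ 0 at y ∈ {5}; g ≡ 0 at y ∈ {1}; common: ∅.
  x = 6: f ≡ 0 at y ∈ {4}; g ≡ 0 at y ∈ {1}; common: ∅.
Collecting: common zeros = {(2, 1)}, so the count is 1.
Comparison with the Bézout bound: 1 ≤ 1 = deg(f)·deg(g), as expected for curves with no common component (the bound is attained).


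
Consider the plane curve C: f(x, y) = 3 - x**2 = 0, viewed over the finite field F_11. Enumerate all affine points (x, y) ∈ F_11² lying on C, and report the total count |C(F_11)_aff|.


Affine F_11-points: {(5, 0), (5, 1), (5, 2), (5, 3), (5, 4), (5, 5), (5, 6), (5, 7), (5, 8), (5, 9), (5, 10), (6, 0), (6, 1), (6, 2), (6, 3), (6, 4), (6, 5), (6, 6), (6, 7), (6, 8), (6, 9), (6, 10)}; count = 22.

For each of the 121 pairs (x, y) ∈ F_11², evaluate f(x, y) mod 11. Record the zeros.
  x = 0: [0↦3, 1↦3, 2↦3, 3↦3, 4↦3, 5↦3, 6↦3, 7↦3, 8↦3, 9↦3, 10↦3]  zeros at y ∈ ∅
  x = 1: [0↦2, 1↦2, 2↦2, 3↦2, 4↦2, 5↦2, 6↦2, 7↦2, 8↦2, 9↦2, 10↦2]  zeros at y ∈ ∅
  x = 2: [0↦10, 1↦10, 2↦10, 3↦10, 4↦10, 5↦10, 6↦10, 7↦10, 8↦10, 9↦10, 10↦10]  zeros at y ∈ ∅
  x = 3: [0↦5, 1↦5, 2↦5, 3↦5, 4↦5, 5↦5, 6↦5, 7↦5, 8↦5, 9↦5, 10↦5]  zeros at y ∈ ∅
  x = 4: [0↦9, 1↦9, 2↦9, 3↦9, 4↦9, 5↦9, 6↦9, 7↦9, 8↦9, 9↦9, 10↦9]  zeros at y ∈ ∅
  x = 5: [0↦0, 1↦0, 2↦0, 3↦0, 4↦0, 5↦0, 6↦0, 7↦0, 8↦0, 9↦0, 10↦0]  zeros at y ∈ {0, 1, 2, 3, 4, 5, 6, 7, 8, 9, 10}
  x = 6: [0↦0, 1↦0, 2↦0, 3↦0, 4↦0, 5↦0, 6↦0, 7↦0, 8↦0, 9↦0, 10↦0]  zeros at y ∈ {0, 1, 2, 3, 4, 5, 6, 7, 8, 9, 10}
  x = 7: [0↦9, 1↦9, 2↦9, 3↦9, 4↦9, 5↦9, 6↦9, 7↦9, 8↦9, 9↦9, 10↦9]  zeros at y ∈ ∅
  x = 8: [0↦5, 1↦5, 2↦5, 3↦5, 4↦5, 5↦5, 6↦5, 7↦5, 8↦5, 9↦5, 10↦5]  zeros at y ∈ ∅
  x = 9: [0↦10, 1↦10, 2↦10, 3↦10, 4↦10, 5↦10, 6↦10, 7↦10, 8↦10, 9↦10, 10↦10]  zeros at y ∈ ∅
  x = 10: [0↦2, 1↦2, 2↦2, 3↦2, 4↦2, 5↦2, 6↦2, 7↦2, 8↦2, 9↦2, 10↦2]  zeros at y ∈ ∅
Collecting zeros: affine points = {(5, 0), (5, 1), (5, 2), (5, 3), (5, 4), (5, 5), (5, 6), (5, 7), (5, 8), (5, 9), (5, 10), (6, 0), (6, 1), (6, 2), (6, 3), (6, 4), (6, 5), (6, 6), (6, 7), (6, 8), (6, 9), (6, 10)}.
Total count |C(F_11)_aff| = 22.


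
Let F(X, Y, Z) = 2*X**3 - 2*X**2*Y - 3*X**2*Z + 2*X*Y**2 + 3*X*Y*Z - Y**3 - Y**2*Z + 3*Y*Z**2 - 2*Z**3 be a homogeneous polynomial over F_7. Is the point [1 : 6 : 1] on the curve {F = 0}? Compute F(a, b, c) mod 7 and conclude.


F(1,6,1) ≡ 2 (mod 7); P is NOT on the curve.

Evaluate F(1, 6, 1) term-by-term (mod 7).
  2*X**3 ↦ 2·1·1·1 = 2
  -2*X**2*Y ↦ -2·1·6·1 = -12
  -3*X**2*Z ↦ -3·1·1·1 = -3
  2*X*Y**2 ↦ 2·1·36·1 = 72
  3*X*Y*Z ↦ 3·1·6·1 = 18
  -Y**3 ↦ -1·1·216·1 = -216
  -Y**2*Z ↦ -1·1·36·1 = -36
  3*Y*Z**2 ↦ 3·1·6·1 = 18
  -2*Z**3 ↦ -2·1·1·1 = -2
Sum: F(1, 6, 1) = (2) + (-12) + (-3) + (72) + (18) + (-216) + (-36) + (18) + (-2) = -159.
Reducing mod 7: -159 ≡ 2 (mod 7).
Since F(a, b, c) ≡ 2 ≠ 0 (mod 7), P does NOT lie on the curve.


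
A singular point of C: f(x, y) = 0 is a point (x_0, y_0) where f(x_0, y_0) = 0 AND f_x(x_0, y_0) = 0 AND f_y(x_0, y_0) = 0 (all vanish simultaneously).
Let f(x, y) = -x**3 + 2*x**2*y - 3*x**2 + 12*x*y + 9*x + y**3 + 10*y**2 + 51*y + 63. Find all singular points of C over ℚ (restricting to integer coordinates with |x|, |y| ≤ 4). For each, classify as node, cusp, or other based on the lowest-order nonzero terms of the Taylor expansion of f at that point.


Singular points: {(-3, -3)}; classification: cusp.

Compute partial derivatives:
  f_x = -3*x**2 + 4*x*y - 6*x + 12*y + 9.
  f_y = 2*x**2 + 12*x + 3*y**2 + 20*y + 51.
Scan x_0 ∈ {−4, ..., 4}. For each x_0, f_y(x_0, y) is a polynomial in y; find its integer roots y ∈ {−4, ..., 4}, then test f_x and f at those candidates.
  x = -4: f_y(-4, y) = 3*y**2 + 20*y + 35; no integer root y with |y| ≤ 4.
  x = -3: f_y(-3, y) = 3*y**2 + 20*y + 33; vanishes at y ∈ {-3}. (-3, -3): f_x = 0, f = 0 — SINGULAR.
  x = -2: f_y(-2, y) = 3*y**2 + 20*y + 35; no integer root y with |y| ≤ 4.
  x = -1: f_y(-1, y) = 3*y**2 + 20*y + 41; no integer root y with |y| ≤ 4.
  x = 0: f_y(0, y) = 3*y**2 + 20*y + 51; no integer root y with |y| ≤ 4.
  x = 1: f_y(1, y) = 3*y**2 + 20*y + 65; no integer root y with |y| ≤ 4.
  x = 2: f_y(2, y) = 3*y**2 + 20*y + 83; no integer root y with |y| ≤ 4.
  x = 3: f_y(3, y) = 3*y**2 + 20*y + 105; no integer root y with |y| ≤ 4.
  x = 4: f_y(4, y) = 3*y**2 + 20*y + 131; no integer root y with |y| ≤ 4.
Only singular point on the grid: (-3, -3).
Classify: substitute x = -3 + u, y = -3 + v and expand: f = -u**3 + 2*u**2*v + v**3 + v**2.
No constant or linear terms (consistent with a singular point). Quadratic part: v**2. Cubic part: -u**3 + 2*u**2*v + v**3.
The quadratic part v**2 is a perfect square, so there is a single (double) tangent line v = 0, i.e. y = -3. Restricting the cubic part to that line (v = 0) leaves -u**3 ≠ 0, so f is not divisible by v and the branch is v² ≈ u**3 to lowest order — this is a cusp.
Classification: cusp.


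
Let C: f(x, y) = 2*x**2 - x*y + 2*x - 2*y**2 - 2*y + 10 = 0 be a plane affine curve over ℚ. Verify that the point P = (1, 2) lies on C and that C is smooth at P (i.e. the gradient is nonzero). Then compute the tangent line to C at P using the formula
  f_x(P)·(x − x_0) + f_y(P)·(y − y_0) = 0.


Tangent line at P: 4*x - 11*y + 18 = 0.

Step 1: f(1, 2) = 0, so P lies on C.
Step 2: partial derivatives
  f_x(x, y) = 4*x - y + 2, f_y(x, y) = -x - 4*y - 2.
  f_x(P) = 4, f_y(P) = -11 (gradient nonzero, so P is smooth).
Step 3: tangent line at P: 4·(x − 1) + -11·(y − 2) = 0.
Expanding: 4*x - 11*y + 18 = 0.


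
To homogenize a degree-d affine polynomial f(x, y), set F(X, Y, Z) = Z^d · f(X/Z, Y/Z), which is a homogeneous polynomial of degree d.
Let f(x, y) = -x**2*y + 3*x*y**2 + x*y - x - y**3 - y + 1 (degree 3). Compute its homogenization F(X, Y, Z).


F(X, Y, Z) = -X**2*Y + 3*X*Y**2 + X*Y*Z - X*Z**2 - Y**3 - Y*Z**2 + Z**3

deg(f) = 3.
Substitute x = X/Z, y = Y/Z into f, then multiply by Z^3.
  monomial -1·x^2·y^1 ↦ -1·X^2·Y^1·Z^0.
  monomial 3·x^1·y^2 ↦ 3·X^1·Y^2·Z^0.
  monomial 1·x^1·y^1 ↦ 1·X^1·Y^1·Z^1.
  monomial -1·x^1·y^0 ↦ -1·X^1·Y^0·Z^2.
  monomial -1·x^0·y^3 ↦ -1·X^0·Y^3·Z^0.
  monomial -1·x^0·y^1 ↦ -1·X^0·Y^1·Z^2.
  monomial 1·x^0·y^0 ↦ 1·X^0·Y^0·Z^3.
Collecting: F(X, Y, Z) = -X**2*Y + 3*X*Y**2 + X*Y*Z - X*Z**2 - Y**3 - Y*Z**2 + Z**3.


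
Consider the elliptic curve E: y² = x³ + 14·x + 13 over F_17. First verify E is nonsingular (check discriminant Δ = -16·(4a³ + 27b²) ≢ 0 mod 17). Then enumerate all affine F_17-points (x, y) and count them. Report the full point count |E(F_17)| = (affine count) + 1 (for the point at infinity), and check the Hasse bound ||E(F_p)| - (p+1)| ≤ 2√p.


Affine points = {(0, 8), (0, 9), (2, 7), (2, 10), (5, 2), (5, 15), (8, 5), (8, 12), (9, 1), (9, 16), (11, 6), (11, 11), (16, 7), (16, 10)}; affine count = 14; |E(F_17)| = 15.

Discriminant check: Δ ∝ 4a³ + 27b² = 4·14³ + 27·13² = 4·2744 + 27·169 ≡ 1 (mod 17). Nonzero ⇒ E is nonsingular.
For each x ∈ F_17, compute rhs = x³ + 14·x + 13 mod 17, then count y ∈ F_17 with y² ≡ rhs.
  x = 0: rhs = 13, matching y values: 8, 9 (2 points).
  x = 1: rhs = 11, matching y values: none (0 points).
  x = 2: rhs = 15, matching y values: 7, 10 (2 points).
  x = 3: rhs = 14, matching y values: none (0 points).
  x = 4: rhs = 14, matching y values: none (0 points).
  x = 5: rhs = 4, matching y values: 2, 15 (2 points).
  x = 6: rhs = 7, matching y values: none (0 points).
  x = 7: rhs = 12, matching y values: none (0 points).
  x = 8: rhs = 8, matching y values: 5, 12 (2 points).
  x = 9: rhs = 1, matching y values: 1, 16 (2 points).
  x = 10: rhs = 14, matching y values: none (0 points).
  x = 11: rhs = 2, matching y values: 6, 11 (2 points).
  x = 12: rhs = 5, matching y values: none (0 points).
  x = 13: rhs = 12, matching y values: none (0 points).
  x = 14: rhs = 12, matching y values: none (0 points).
  x = 15: rhs = 11, matching y values: none (0 points).
  x = 16: rhs = 15, matching y values: 7, 10 (2 points).
Total affine count: 14.
Full point count |E(F_17)| = 14 + 1 = 15.
Hasse bound: |15 − (17+1)| = |-3| = 3 ≤ 2√17 ≈ 8.2462 ✓.


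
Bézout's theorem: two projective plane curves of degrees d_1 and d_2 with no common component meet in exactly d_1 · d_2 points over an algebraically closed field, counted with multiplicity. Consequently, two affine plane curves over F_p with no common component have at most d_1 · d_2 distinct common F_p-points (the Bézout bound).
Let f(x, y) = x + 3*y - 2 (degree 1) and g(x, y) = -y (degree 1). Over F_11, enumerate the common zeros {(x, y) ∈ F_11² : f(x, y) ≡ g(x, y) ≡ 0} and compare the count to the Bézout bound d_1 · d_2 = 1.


Common zeros: {(2, 0)}; count = 1; Bézout bound = 1.

deg(f) = 1, deg(g) = 1, so Bézout bound = 1.
Scan x ∈ F_11. For each x, list the y ∈ F_11 with f(x, y) ≡ 0 and those with g(x, y) ≡ 0 (mod 11); the common zeros in that column are the intersection.
  x = 0: f ≡ 0 at y ∈ {8}; g ≡ 0 at y ∈ {0}; common: ∅.
  x = 1: f ≡ 0 at y ∈ {4}; g ≡ 0 at y ∈ {0}; common: ∅.
  x = 2: f ≡ 0 at y ∈ {0}; g ≡ 0 at y ∈ {0}; common: {0}.
  x = 3: f ≡ 0 at y ∈ {7}; g ≡ 0 at y ∈ {0}; common: ∅.
  x = 4: f ≡ 0 at y ∈ {3}; g ≡ 0 at y ∈ {0}; common: ∅.
  x = 5: f ≡ 0 at y ∈ {10}; g ≡ 0 at y ∈ {0}; common: ∅.
  x = 6: f ≡ 0 at y ∈ {6}; g ≡ 0 at y ∈ {0}; common: ∅.
  x = 7: f ≡ 0 at y ∈ {2}; g ≡ 0 at y ∈ {0}; common: ∅.
  x = 8: f ≡ 0 at y ∈ {9}; g ≡ 0 at y ∈ {0}; common: ∅.
  x = 9: f ≡ 0 at y ∈ {5}; g ≡ 0 at y ∈ {0}; common: ∅.
  x = 10: f ≡ 0 at y ∈ {1}; g ≡ 0 at y ∈ {0}; common: ∅.
Collecting: common zeros = {(2, 0)}, so the count is 1.
Comparison with the Bézout bound: 1 ≤ 1 = deg(f)·deg(g), as expected for curves with no common component (the bound is attained).


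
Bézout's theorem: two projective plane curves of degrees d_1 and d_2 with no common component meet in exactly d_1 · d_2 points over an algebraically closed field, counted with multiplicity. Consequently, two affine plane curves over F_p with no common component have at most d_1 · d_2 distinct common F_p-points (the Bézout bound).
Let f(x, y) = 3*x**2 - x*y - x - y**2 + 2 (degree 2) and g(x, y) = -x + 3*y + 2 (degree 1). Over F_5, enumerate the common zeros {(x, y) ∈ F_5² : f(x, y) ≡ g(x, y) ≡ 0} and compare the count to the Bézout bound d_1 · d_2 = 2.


Common zeros: ∅; count = 0; Bézout bound = 2.

deg(f) = 2, deg(g) = 1, so Bézout bound = 2.
Scan x ∈ F_5. For each x, list the y ∈ F_5 with f(x, y) ≡ 0 and those with g(x, y) ≡ 0 (mod 5); the common zeros in that column are the intersection.
  x = 0: f ≡ 0 at y ∈ ∅; g ≡ 0 at y ∈ {1}; common: ∅.
  x = 1: f ≡ 0 at y ∈ ∅; g ≡ 0 at y ∈ {3}; common: ∅.
  x = 2: f ≡ 0 at y ∈ ∅; g ≡ 0 at y ∈ {0}; common: ∅.
  x = 3: f ≡ 0 at y ∈ ∅; g ≡ 0 at y ∈ {2}; common: ∅.
  x = 4: f ≡ 0 at y ∈ {3}; g ≡ 0 at y ∈ {4}; common: ∅.
Collecting: common zeros = ∅, so the count is 0.
Comparison with the Bézout bound: 0 ≤ 2 = deg(f)·deg(g), as expected for curves with no common component (the affine F_5-count falls short of the bound because intersections may lie at infinity, over extension fields, or carry multiplicity).


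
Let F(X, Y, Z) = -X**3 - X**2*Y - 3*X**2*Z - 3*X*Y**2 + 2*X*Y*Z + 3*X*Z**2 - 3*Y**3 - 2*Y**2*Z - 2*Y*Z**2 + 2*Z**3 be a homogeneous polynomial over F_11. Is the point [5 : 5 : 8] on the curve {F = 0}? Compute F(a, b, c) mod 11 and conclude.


F(5,5,8) ≡ 8 (mod 11); P is NOT on the curve.

Evaluate F(5, 5, 8) term-by-term (mod 11).
  -X**3 ↦ -1·125·1·1 = -125
  -X**2*Y ↦ -1·25·5·1 = -125
  -3*X**2*Z ↦ -3·25·1·8 = -600
  -3*X*Y**2 ↦ -3·5·25·1 = -375
  2*X*Y*Z ↦ 2·5·5·8 = 400
  3*X*Z**2 ↦ 3·5·1·64 = 960
  -3*Y**3 ↦ -3·1·125·1 = -375
  -2*Y**2*Z ↦ -2·1·25·8 = -400
  -2*Y*Z**2 ↦ -2·1·5·64 = -640
  2*Z**3 ↦ 2·1·1·512 = 1024
Sum: F(5, 5, 8) = (-125) + (-125) + (-600) + (-375) + (400) + (960) + (-375) + (-400) + (-640) + (1024) = -256.
Reducing mod 11: -256 ≡ 8 (mod 11).
Since F(a, b, c) ≡ 8 ≠ 0 (mod 11), P does NOT lie on the curve.


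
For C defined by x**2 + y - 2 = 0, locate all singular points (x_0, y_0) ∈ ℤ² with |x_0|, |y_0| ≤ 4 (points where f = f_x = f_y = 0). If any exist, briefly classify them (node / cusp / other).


No singular points in the scanned grid; C is smooth there.

Compute partial derivatives:
  f_x = 2*x.
  f_y = 1.
f_y = 1 is a nonzero constant, so f_y never vanishes: no point (x, y) can satisfy f = f_x = f_y = 0. In particular no (x, y) ∈ {−4, ..., 4}² is singular; the curve is smooth.


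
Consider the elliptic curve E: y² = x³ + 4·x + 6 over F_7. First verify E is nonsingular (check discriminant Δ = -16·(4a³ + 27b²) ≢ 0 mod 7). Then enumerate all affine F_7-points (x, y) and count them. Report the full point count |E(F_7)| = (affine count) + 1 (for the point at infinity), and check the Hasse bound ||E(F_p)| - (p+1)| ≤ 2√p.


Affine points = {(1, 2), (1, 5), (2, 1), (2, 6), (4, 3), (4, 4), (5, 2), (5, 5), (6, 1), (6, 6)}; affine count = 10; |E(F_7)| = 11.

Discriminant check: Δ ∝ 4a³ + 27b² = 4·4³ + 27·6² = 4·64 + 27·36 ≡ 3 (mod 7). Nonzero ⇒ E is nonsingular.
For each x ∈ F_7, compute rhs = x³ + 4·x + 6 mod 7, then count y ∈ F_7 with y² ≡ rhs.
  x = 0: rhs = 6, matching y values: none (0 points).
  x = 1: rhs = 4, matching y values: 2, 5 (2 points).
  x = 2: rhs = 1, matching y values: 1, 6 (2 points).
  x = 3: rhs = 3, matching y values: none (0 points).
  x = 4: rhs = 2, matching y values: 3, 4 (2 points).
  x = 5: rhs = 4, matching y values: 2, 5 (2 points).
  x = 6: rhs = 1, matching y values: 1, 6 (2 points).
Total affine count: 10.
Full point count |E(F_7)| = 10 + 1 = 11.
Hasse bound: |11 − (7+1)| = |3| = 3 ≤ 2√7 ≈ 5.2915 ✓.


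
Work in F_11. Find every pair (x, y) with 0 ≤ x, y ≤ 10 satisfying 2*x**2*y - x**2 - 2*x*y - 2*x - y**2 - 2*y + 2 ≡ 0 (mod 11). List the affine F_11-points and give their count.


Affine F_11-points: {(0, 4), (0, 5), (1, 10), (3, 4), (3, 6), (4, 0), (5, 0), (5, 5), (6, 1), (6, 2), (7, 2), (7, 3), (9, 1), (9, 9), (10, 3), (10, 10)}; count = 16.

For each of the 121 pairs (x, y) ∈ F_11², evaluate f(x, y) mod 11. Record the zeros.
  x = 0: [0↦2, 1↦10, 2↦5, 3↦9, 4↦0, 5↦0, 6↦9, 7↦5, 8↦10, 9↦2, 10↦3]  zeros at y ∈ {4, 5}
  x = 1: [0↦10, 1↦7, 2↦2, 3↦6, 4↦8, 5↦8, 6↦6, 7↦2, 8↦7, 9↦10, 10↦0]  zeros at y ∈ {10}
  x = 2: [0↦5, 1↦6, 2↦5, 3↦2, 4↦8, 5↦1, 6↦3, 7↦3, 8↦1, 9↦8, 10↦2]  zeros at y ∈ ∅
  x = 3: [0↦9, 1↦7, 2↦3, 3↦8, 4↦0, 5↦1, 6↦0, 7↦8, 8↦3, 9↦7, 10↦9]  zeros at y ∈ {4, 6}
  x = 4: [0↦0, 1↦10, 2↦7, 3↦2, 4↦6, 5↦8, 6↦8, 7↦6, 8↦2, 9↦7, 10↦10]  zeros at y ∈ {0}
  x = 5: [0↦0, 1↦4, 2↦6, 3↦6, 4↦4, 5↦0, 6↦5, 7↦8, 8↦9, 9↦8, 10↦5]  zeros at y ∈ {0, 5}
  x = 6: [0↦9, 1↦0, 2↦0, 3↦9, 4↦5, 5↦10, 6↦2, 7↦3, 8↦2, 9↦10, 10↦5]  zeros at y ∈ {1, 2}
  x = 7: [0↦5, 1↦9, 2↦0, 3↦0, 4↦9, 5↦5, 6↦10, 7↦2, 8↦3, 9↦2, 10↦10]  zeros at y ∈ {2, 3}
  x = 8: [0↦10, 1↦9, 2↦6, 3↦1, 4↦5, 5↦7, 6↦7, 7↦5, 8↦1, 9↦6, 10↦9]  zeros at y ∈ ∅
  x = 9: [0↦2, 1↦0, 2↦7, 3↦1, 4↦4, 5↦5, 6↦4, 7↦1, 8↦7, 9↦0, 10↦2]  zeros at y ∈ {1, 9}
  x = 10: [0↦3, 1↦4, 2↦3, 3↦0, 4↦6, 5↦10, 6↦1, 7↦1, 8↦10, 9↦6, 10↦0]  zeros at y ∈ {3, 10}
Collecting zeros: affine points = {(0, 4), (0, 5), (1, 10), (3, 4), (3, 6), (4, 0), (5, 0), (5, 5), (6, 1), (6, 2), (7, 2), (7, 3), (9, 1), (9, 9), (10, 3), (10, 10)}.
Total count |C(F_11)_aff| = 16.


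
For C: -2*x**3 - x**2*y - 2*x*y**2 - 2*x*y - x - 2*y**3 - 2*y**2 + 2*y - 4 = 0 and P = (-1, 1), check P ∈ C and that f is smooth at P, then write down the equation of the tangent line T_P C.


Tangent line at P: -9*x - 3*y - 6 = 0.

Step 1: f(-1, 1) = 0, so P lies on C.
Step 2: partial derivatives
  f_x(x, y) = -6*x**2 - 2*x*y - 2*y**2 - 2*y - 1, f_y(x, y) = -x**2 - 4*x*y - 2*x - 6*y**2 - 4*y + 2.
  f_x(P) = -9, f_y(P) = -3 (gradient nonzero, so P is smooth).
Step 3: tangent line at P: -9·(x − -1) + -3·(y − 1) = 0.
Expanding: -9*x - 3*y - 6 = 0.


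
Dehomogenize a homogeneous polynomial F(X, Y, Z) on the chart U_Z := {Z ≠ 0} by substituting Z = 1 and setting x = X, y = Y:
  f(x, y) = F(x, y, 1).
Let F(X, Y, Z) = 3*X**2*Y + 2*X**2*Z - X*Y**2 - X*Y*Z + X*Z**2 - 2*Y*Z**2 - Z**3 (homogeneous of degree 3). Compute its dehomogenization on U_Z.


f(x, y) = 3*x**2*y + 2*x**2 - x*y**2 - x*y + x - 2*y - 1

On U_Z we set Z = 1. Each monomial c·X^i·Y^j·Z^k in F becomes c·x^i·y^j·1^k = c·x^i·y^j.
Substituting Z = 1: F(X, Y, 1) = 3*x**2*y + 2*x**2 - x*y**2 - x*y + x - 2*y - 1.
Note: deg(f) ≤ deg(F) = 3; strict inequality happens when F is divisible by Z (lost terms).


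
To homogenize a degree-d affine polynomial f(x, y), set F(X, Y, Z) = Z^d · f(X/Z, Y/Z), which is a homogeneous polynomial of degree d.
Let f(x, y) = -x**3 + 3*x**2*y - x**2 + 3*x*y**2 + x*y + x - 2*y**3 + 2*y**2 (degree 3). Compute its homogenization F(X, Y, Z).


F(X, Y, Z) = -X**3 + 3*X**2*Y - X**2*Z + 3*X*Y**2 + X*Y*Z + X*Z**2 - 2*Y**3 + 2*Y**2*Z

deg(f) = 3.
Substitute x = X/Z, y = Y/Z into f, then multiply by Z^3.
  monomial -1·x^3·y^0 ↦ -1·X^3·Y^0·Z^0.
  monomial 3·x^2·y^1 ↦ 3·X^2·Y^1·Z^0.
  monomial -1·x^2·y^0 ↦ -1·X^2·Y^0·Z^1.
  monomial 3·x^1·y^2 ↦ 3·X^1·Y^2·Z^0.
  monomial 1·x^1·y^1 ↦ 1·X^1·Y^1·Z^1.
  monomial 1·x^1·y^0 ↦ 1·X^1·Y^0·Z^2.
  monomial -2·x^0·y^3 ↦ -2·X^0·Y^3·Z^0.
  monomial 2·x^0·y^2 ↦ 2·X^0·Y^2·Z^1.
Collecting: F(X, Y, Z) = -X**3 + 3*X**2*Y - X**2*Z + 3*X*Y**2 + X*Y*Z + X*Z**2 - 2*Y**3 + 2*Y**2*Z.


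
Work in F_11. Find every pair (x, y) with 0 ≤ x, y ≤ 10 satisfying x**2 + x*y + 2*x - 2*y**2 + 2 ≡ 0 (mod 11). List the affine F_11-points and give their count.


Affine F_11-points: {(0, 1), (0, 10), (4, 6), (4, 7), (8, 1), (8, 3), (9, 3), (9, 7), (10, 6), (10, 10)}; count = 10.

For each of the 121 pairs (x, y) ∈ F_11², evaluate f(x, y) mod 11. Record the zeros.
  x = 0: [0↦2, 1↦0, 2↦5, 3↦6, 4↦3, 5↦7, 6↦7, 7↦3, 8↦6, 9↦5, 10↦0]  zeros at y ∈ {1, 10}
  x = 1: [0↦5, 1↦4, 2↦10, 3↦1, 4↦10, 5↦4, 6↦5, 7↦2, 8↦6, 9↦6, 10↦2]  zeros at y ∈ ∅
  x = 2: [0↦10, 1↦10, 2↦6, 3↦9, 4↦8, 5↦3, 6↦5, 7↦3, 8↦8, 9↦9, 10↦6]  zeros at y ∈ ∅
  x = 3: [0↦6, 1↦7, 2↦4, 3↦8, 4↦8, 5↦4, 6↦7, 7↦6, 8↦1, 9↦3, 10↦1]  zeros at y ∈ ∅
  x = 4: [0↦4, 1↦6, 2↦4, 3↦9, 4↦10, 5↦7, 6↦0, 7↦0, 8↦7, 9↦10, 10↦9]  zeros at y ∈ {6, 7}
  x = 5: [0↦4, 1↦7, 2↦6, 3↦1, 4↦3, 5↦1, 6↦6, 7↦7, 8↦4, 9↦8, 10↦8]  zeros at y ∈ ∅
  x = 6: [0↦6, 1↦10, 2↦10, 3↦6, 4↦9, 5↦8, 6↦3, 7↦5, 8↦3, 9↦8, 10↦9]  zeros at y ∈ ∅
  x = 7: [0↦10, 1↦4, 2↦5, 3↦2, 4↦6, 5↦6, 6↦2, 7↦5, 8↦4, 9↦10, 10↦1]  zeros at y ∈ ∅
  x = 8: [0↦5, 1↦0, 2↦2, 3↦0, 4↦5, 5↦6, 6↦3, 7↦7, 8↦7, 9↦3, 10↦6]  zeros at y ∈ {1, 3}
  x = 9: [0↦2, 1↦9, 2↦1, 3↦0, 4↦6, 5↦8, 6↦6, 7↦0, 8↦1, 9↦9, 10↦2]  zeros at y ∈ {3, 7}
  x = 10: [0↦1, 1↦9, 2↦2, 3↦2, 4↦9, 5↦1, 6↦0, 7↦6, 8↦8, 9↦6, 10↦0]  zeros at y ∈ {6, 10}
Collecting zeros: affine points = {(0, 1), (0, 10), (4, 6), (4, 7), (8, 1), (8, 3), (9, 3), (9, 7), (10, 6), (10, 10)}.
Total count |C(F_11)_aff| = 10.
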